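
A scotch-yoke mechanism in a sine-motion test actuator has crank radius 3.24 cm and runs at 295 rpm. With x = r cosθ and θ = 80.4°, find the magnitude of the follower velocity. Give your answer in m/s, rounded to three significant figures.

ω = 30.89 rad/s (from 295 rpm).
x = r cosθ ⇒ ẋ = −rω sinθ.
|v| = rω|sinθ| = 0.0324·30.89·|sin 80.4°| = 0.98689 m/s.

0.987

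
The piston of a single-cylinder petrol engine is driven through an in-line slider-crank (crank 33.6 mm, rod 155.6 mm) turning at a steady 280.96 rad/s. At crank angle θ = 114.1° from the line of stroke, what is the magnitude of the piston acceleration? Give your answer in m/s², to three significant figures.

ω = 281 rad/s
x(θ) = r cosθ + √(L² − r² sin²θ); with ω constant, a = ω²·d²x/dθ².
d²x/dθ² = −r cosθ − r²(cos2θ)/√u − r⁴ sin²2θ/(4u^{3/2}),  u = L² − r² sin²θ = 0.0232706 m².
Substituting r = 0.0336 m, L = 0.1556 m, θ = 114.1°: d²x/dθ² = +0.018603 m.
a = ω²·d²x/dθ² = (281)²·(+0.018603) = +1468.5 m/s²;  |a| = 1468.5 m/s².

1470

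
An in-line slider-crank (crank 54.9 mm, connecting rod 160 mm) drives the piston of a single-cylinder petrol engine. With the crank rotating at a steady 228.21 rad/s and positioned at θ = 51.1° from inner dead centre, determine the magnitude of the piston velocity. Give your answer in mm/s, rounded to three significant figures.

ω = 228.2 rad/s
For an in-line slider-crank, x = r cosθ + √(L² − r² sin²θ), so v = −rω sinθ·[1 + r cosθ/√(L² − r² sin²θ)].
With r = 0.0549 m, L = 0.16 m, θ = 51.1°: √(L² − r² sin²θ) = 0.15419 m.
v = −0.0549·228.2·0.77824·[1 + 0.0549·0.62796/0.15419] = -11.93 m/s.
|v| = 11.93 m/s = 11930 mm/s.

11900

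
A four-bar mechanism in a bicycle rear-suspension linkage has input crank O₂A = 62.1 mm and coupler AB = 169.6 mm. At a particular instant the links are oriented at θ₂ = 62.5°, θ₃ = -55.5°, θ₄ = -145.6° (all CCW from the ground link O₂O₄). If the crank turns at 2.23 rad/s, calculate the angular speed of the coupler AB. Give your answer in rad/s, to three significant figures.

0.385

ω₂ = 2.23 rad/s
Differentiating the loop-closure r₂e^{iθ₂}+r₃e^{iθ₃}=r₁+r₄e^{iθ₄} gives r₂ω₂e^{iθ₂}+r₃ω₃e^{iθ₃}=r₄ω₄e^{iθ₄}.
Eliminating the other unknown: ω₃ = r₂ω₂ sin(θ₄−θ₂) / [r₃ sin(θ₃−θ₄)].
Numerator sine = +0.47101; denominator sine = +1.00000.
Result = 0.0621·2.23·(+0.47101) / (0.1696·(+1.00000)) = +0.38459 rad/s; magnitude 0.38459 rad/s.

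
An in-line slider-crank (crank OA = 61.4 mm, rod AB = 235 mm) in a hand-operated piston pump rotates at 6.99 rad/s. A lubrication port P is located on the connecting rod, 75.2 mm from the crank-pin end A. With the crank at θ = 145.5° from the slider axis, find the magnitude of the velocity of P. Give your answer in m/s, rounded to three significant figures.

ω = 6.99 rad/s.  Crank-pin speed |V_A| = rω = 0.42919 m/s, perpendicular to OA.
Rod angle: sinφ = −(r/L) sinθ ⇒ φ = -8.510°; ω_rod = −rω cosθ/√(L²−r²sin²θ) = +1.5219 rad/s.
V_P = V_A + ω_rod × AP, with AP = 0.0752 m along the rod.
Components: V_Px = −rω sinθ − a·ω_rod·sinφ = -0.22616 m/s;  V_Py = rω cosθ + a·ω_rod·cosφ = -0.24052 m/s.
|V_P| = √(V_Px² + V_Py²) = 0.33015 m/s.

0.330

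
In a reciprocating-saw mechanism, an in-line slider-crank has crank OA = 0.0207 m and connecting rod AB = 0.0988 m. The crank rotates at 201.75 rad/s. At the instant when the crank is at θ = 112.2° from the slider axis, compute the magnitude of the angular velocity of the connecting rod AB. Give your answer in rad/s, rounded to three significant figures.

16.3

ω = 201.8 rad/s
The rod makes angle φ with the slider axis where L sinφ = r sinθ; differentiating, L cosφ·φ̇ = r ω cosθ.
L cosφ = √(L² − r² sin²θ) = 0.096923 m.
|ω_rod| = r ω |cosθ| / √(L² − r² sin²θ) = 0.0207·201.8·0.37784/0.096923 = 16.28 rad/s.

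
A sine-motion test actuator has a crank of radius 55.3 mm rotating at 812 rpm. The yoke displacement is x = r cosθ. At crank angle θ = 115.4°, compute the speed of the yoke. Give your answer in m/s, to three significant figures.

ω = 85.03 rad/s (from 812 rpm).
x = r cosθ ⇒ ẋ = −rω sinθ.
|v| = rω|sinθ| = 0.0553·85.03·|sin 115.4°| = 4.2477 m/s.

4.25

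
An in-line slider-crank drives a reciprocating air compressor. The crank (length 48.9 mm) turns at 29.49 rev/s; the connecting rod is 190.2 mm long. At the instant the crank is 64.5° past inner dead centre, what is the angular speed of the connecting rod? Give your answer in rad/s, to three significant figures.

21.1

ω = 185.3 rad/s (converted from 29.49 rev/s).
The rod makes angle φ with the slider axis where L sinφ = r sinθ; differentiating, L cosφ·φ̇ = r ω cosθ.
L cosφ = √(L² − r² sin²θ) = 0.18501 m.
|ω_rod| = r ω |cosθ| / √(L² − r² sin²θ) = 0.0489·185.3·0.43051/0.18501 = 21.084 rad/s.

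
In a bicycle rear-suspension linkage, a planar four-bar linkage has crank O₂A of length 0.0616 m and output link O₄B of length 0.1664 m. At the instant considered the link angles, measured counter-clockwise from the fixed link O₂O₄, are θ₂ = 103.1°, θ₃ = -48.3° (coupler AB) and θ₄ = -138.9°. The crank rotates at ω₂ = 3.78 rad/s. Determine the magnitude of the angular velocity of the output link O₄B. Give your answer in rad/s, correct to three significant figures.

ω₂ = 3.78 rad/s
Differentiating the loop-closure r₂e^{iθ₂}+r₃e^{iθ₃}=r₁+r₄e^{iθ₄} gives r₂ω₂e^{iθ₂}+r₃ω₃e^{iθ₃}=r₄ω₄e^{iθ₄}.
Eliminating the other unknown: ω₄ = r₂ω₂ sin(θ₂−θ₃) / [r₄ sin(θ₄−θ₃)].
Numerator sine = +0.47869; denominator sine = -0.99995.
Result = 0.0616·3.78·(+0.47869) / (0.1664·(-0.99995)) = -0.66988 rad/s; magnitude 0.66988 rad/s.

0.670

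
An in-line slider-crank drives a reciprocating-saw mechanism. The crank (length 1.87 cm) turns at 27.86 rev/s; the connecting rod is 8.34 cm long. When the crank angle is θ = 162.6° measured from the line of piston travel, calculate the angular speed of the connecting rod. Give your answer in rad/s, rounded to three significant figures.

37.5

ω = 175 rad/s (converted from 27.86 rev/s).
The rod makes angle φ with the slider axis where L sinφ = r sinθ; differentiating, L cosφ·φ̇ = r ω cosθ.
L cosφ = √(L² − r² sin²θ) = 0.083212 m.
|ω_rod| = r ω |cosθ| / √(L² − r² sin²θ) = 0.0187·175·0.95424/0.083212 = 37.538 rad/s.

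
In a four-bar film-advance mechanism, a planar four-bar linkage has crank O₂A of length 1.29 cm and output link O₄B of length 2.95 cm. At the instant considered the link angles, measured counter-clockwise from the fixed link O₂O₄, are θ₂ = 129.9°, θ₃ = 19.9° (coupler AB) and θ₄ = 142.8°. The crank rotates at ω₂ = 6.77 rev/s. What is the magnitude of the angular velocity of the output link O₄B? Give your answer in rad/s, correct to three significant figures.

20.8

ω₂ = 42.54 rad/s (from 6.77 rev/s).
Differentiating the loop-closure r₂e^{iθ₂}+r₃e^{iθ₃}=r₁+r₄e^{iθ₄} gives r₂ω₂e^{iθ₂}+r₃ω₃e^{iθ₃}=r₄ω₄e^{iθ₄}.
Eliminating the other unknown: ω₄ = r₂ω₂ sin(θ₂−θ₃) / [r₄ sin(θ₄−θ₃)].
Numerator sine = +0.93969; denominator sine = +0.83962.
Result = 0.0129·42.54·(+0.93969) / (0.0295·(+0.83962)) = +20.818 rad/s; magnitude 20.818 rad/s.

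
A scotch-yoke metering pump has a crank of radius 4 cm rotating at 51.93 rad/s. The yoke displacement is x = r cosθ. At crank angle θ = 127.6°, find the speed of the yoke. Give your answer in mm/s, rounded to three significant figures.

1650

ω = 51.93 rad/s
x = r cosθ ⇒ ẋ = −rω sinθ.
|v| = rω|sinθ| = 0.04·51.93·|sin 127.6°| = 1.6457 m/s = 1645.7 mm/s.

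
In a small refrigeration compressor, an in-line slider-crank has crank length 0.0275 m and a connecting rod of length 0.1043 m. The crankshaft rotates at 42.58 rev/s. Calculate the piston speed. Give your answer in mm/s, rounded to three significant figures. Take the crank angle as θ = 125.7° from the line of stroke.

5030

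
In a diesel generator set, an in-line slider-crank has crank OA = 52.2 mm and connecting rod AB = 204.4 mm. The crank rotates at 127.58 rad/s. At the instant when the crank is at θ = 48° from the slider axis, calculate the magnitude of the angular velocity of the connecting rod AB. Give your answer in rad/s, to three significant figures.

22.2

ω = 127.6 rad/s
The rod makes angle φ with the slider axis where L sinφ = r sinθ; differentiating, L cosφ·φ̇ = r ω cosθ.
L cosφ = √(L² − r² sin²θ) = 0.20069 m.
|ω_rod| = r ω |cosθ| / √(L² − r² sin²θ) = 0.0522·127.6·0.66913/0.20069 = 22.205 rad/s.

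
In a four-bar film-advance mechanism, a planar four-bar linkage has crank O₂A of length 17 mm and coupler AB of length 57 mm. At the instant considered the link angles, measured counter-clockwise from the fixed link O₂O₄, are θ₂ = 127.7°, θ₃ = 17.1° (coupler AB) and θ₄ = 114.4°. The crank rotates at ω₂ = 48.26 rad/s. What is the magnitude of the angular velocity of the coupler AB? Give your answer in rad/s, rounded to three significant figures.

ω₂ = 48.26 rad/s
Differentiating the loop-closure r₂e^{iθ₂}+r₃e^{iθ₃}=r₁+r₄e^{iθ₄} gives r₂ω₂e^{iθ₂}+r₃ω₃e^{iθ₃}=r₄ω₄e^{iθ₄}.
Eliminating the other unknown: ω₃ = r₂ω₂ sin(θ₄−θ₂) / [r₃ sin(θ₃−θ₄)].
Numerator sine = -0.23005; denominator sine = -0.99189.
Result = 0.017·48.26·(-0.23005) / (0.057·(-0.99189)) = +3.3382 rad/s; magnitude 3.3382 rad/s.

3.34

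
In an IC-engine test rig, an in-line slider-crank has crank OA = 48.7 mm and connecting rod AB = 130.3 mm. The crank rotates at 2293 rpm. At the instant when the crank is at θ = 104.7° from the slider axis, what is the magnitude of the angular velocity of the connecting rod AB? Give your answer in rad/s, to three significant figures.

ω = 240.1 rad/s (converted from 2293 rpm).
The rod makes angle φ with the slider axis where L sinφ = r sinθ; differentiating, L cosφ·φ̇ = r ω cosθ.
L cosφ = √(L² − r² sin²θ) = 0.12149 m.
|ω_rod| = r ω |cosθ| / √(L² − r² sin²θ) = 0.0487·240.1·0.25376/0.12149 = 24.426 rad/s.

24.4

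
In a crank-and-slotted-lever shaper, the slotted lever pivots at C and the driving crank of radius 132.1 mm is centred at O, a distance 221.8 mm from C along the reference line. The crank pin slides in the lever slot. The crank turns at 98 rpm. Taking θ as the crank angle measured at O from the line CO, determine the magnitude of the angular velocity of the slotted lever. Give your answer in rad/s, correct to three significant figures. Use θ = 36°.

3.70

ω = 10.26 rad/s (from 98 rpm).
Crank pin A relative to C: A = (d + r cosθ, r sinθ); lever angle φ = atan2(r sinθ, d + r cosθ).
Differentiating tanφ: φ̇ = rω(d cosθ + r)/(d² + r² + 2dr cosθ).
d² + r² + 2dr cosθ = |CA|² = 0.114054 m²;  d cosθ + r = +0.31154 m.
|ω_lever| = |0.1321·10.26·+0.31154| / 0.114054 = 3.7031 rad/s.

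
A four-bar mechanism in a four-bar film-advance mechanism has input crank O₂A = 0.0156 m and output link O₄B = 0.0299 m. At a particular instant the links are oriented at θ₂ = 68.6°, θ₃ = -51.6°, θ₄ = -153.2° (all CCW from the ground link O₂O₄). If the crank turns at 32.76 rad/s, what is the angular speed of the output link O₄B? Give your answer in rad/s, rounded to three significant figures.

ω₂ = 32.76 rad/s
Differentiating the loop-closure r₂e^{iθ₂}+r₃e^{iθ₃}=r₁+r₄e^{iθ₄} gives r₂ω₂e^{iθ₂}+r₃ω₃e^{iθ₃}=r₄ω₄e^{iθ₄}.
Eliminating the other unknown: ω₄ = r₂ω₂ sin(θ₂−θ₃) / [r₄ sin(θ₄−θ₃)].
Numerator sine = +0.86427; denominator sine = -0.97958.
Result = 0.0156·32.76·(+0.86427) / (0.0299·(-0.97958)) = -15.08 rad/s; magnitude 15.08 rad/s.

15.1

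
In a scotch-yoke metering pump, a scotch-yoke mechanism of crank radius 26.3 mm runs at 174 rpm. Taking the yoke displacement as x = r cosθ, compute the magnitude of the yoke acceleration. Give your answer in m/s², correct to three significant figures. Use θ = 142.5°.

6.93

ω = 18.22 rad/s (from 174 rpm).
x = r cosθ ⇒ ẍ = −rω² cosθ (ω constant).
|a| = rω²|cosθ| = 0.0263·(18.22)²·|cos 142.5°| = 6.9275 m/s².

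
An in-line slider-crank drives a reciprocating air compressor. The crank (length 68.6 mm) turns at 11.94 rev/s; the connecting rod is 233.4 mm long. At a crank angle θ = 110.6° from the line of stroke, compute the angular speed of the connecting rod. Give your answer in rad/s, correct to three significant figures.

ω = 75.02 rad/s (converted from 11.94 rev/s).
The rod makes angle φ with the slider axis where L sinφ = r sinθ; differentiating, L cosφ·φ̇ = r ω cosθ.
L cosφ = √(L² − r² sin²θ) = 0.22439 m.
|ω_rod| = r ω |cosθ| / √(L² − r² sin²θ) = 0.0686·75.02·0.35184/0.22439 = 8.0695 rad/s.

8.07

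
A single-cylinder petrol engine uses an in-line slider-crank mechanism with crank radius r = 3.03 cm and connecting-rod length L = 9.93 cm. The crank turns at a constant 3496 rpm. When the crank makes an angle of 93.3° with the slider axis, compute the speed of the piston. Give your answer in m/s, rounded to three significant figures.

ω = 2π·3496/60 = 366.1 rad/s
For an in-line slider-crank, x = r cosθ + √(L² − r² sin²θ), so v = −rω sinθ·[1 + r cosθ/√(L² − r² sin²θ)].
With r = 0.0303 m, L = 0.0993 m, θ = 93.3°: √(L² − r² sin²θ) = 0.09458 m.
v = −0.0303·366.1·0.99834·[1 + 0.0303·-0.05756/0.09458] = -10.87 m/s.
|v| = 10.87 m/s.

10.9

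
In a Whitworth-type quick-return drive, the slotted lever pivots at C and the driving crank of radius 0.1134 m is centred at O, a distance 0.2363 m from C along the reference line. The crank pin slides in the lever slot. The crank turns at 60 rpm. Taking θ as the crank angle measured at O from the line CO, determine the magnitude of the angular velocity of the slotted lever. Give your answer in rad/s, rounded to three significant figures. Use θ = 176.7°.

5.75

ω = 6.283 rad/s (from 60 rpm).
Crank pin A relative to C: A = (d + r cosθ, r sinθ); lever angle φ = atan2(r sinθ, d + r cosθ).
Differentiating tanφ: φ̇ = rω(d cosθ + r)/(d² + r² + 2dr cosθ).
d² + r² + 2dr cosθ = |CA|² = 0.0151933 m²;  d cosθ + r = -0.12251 m.
|ω_lever| = |0.1134·6.283·-0.12251| / 0.0151933 = 5.7452 rad/s.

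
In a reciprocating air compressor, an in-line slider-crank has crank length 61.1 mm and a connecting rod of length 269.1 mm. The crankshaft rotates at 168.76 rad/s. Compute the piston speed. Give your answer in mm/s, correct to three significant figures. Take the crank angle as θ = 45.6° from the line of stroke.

8550

ω = 168.8 rad/s
For an in-line slider-crank, x = r cosθ + √(L² − r² sin²θ), so v = −rω sinθ·[1 + r cosθ/√(L² − r² sin²θ)].
With r = 0.0611 m, L = 0.2691 m, θ = 45.6°: √(L² − r² sin²θ) = 0.26554 m.
v = −0.0611·168.8·0.71447·[1 + 0.0611·0.69966/0.26554] = -8.5531 m/s.
|v| = 8.5531 m/s = 8553.1 mm/s.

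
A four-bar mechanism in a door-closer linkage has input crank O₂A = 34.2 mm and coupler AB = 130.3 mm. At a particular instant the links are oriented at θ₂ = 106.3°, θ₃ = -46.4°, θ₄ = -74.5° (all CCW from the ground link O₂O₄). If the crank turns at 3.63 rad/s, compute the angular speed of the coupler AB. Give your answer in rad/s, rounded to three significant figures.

ω₂ = 3.63 rad/s
Differentiating the loop-closure r₂e^{iθ₂}+r₃e^{iθ₃}=r₁+r₄e^{iθ₄} gives r₂ω₂e^{iθ₂}+r₃ω₃e^{iθ₃}=r₄ω₄e^{iθ₄}.
Eliminating the other unknown: ω₃ = r₂ω₂ sin(θ₄−θ₂) / [r₃ sin(θ₃−θ₄)].
Numerator sine = +0.01396; denominator sine = +0.47101.
Result = 0.0342·3.63·(+0.01396) / (0.1303·(+0.47101)) = +0.028243 rad/s; magnitude 0.028243 rad/s.

0.0282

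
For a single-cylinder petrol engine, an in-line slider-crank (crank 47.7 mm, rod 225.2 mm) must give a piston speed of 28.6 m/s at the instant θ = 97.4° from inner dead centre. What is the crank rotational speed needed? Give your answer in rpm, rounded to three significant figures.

5940

For an in-line slider-crank, |v_piston| = rω|sinθ|·[1 + r cosθ/√(L² − r² sin²θ)].
With r = 0.0477 m, L = 0.2252 m, θ = 97.4°: the bracketed kinematic factor |dx/dθ| = 0.045983 m.
ω = v/|dx/dθ| = 28.6/0.045983 = 621.97 rad/s.
N = 60ω/(2π) = 5939.4 rpm.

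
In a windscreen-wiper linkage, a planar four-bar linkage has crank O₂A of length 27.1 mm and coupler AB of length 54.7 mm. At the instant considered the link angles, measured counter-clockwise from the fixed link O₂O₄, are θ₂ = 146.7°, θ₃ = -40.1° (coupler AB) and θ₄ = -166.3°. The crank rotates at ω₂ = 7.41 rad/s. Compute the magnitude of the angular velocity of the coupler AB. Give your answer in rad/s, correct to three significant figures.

3.33

ω₂ = 7.41 rad/s
Differentiating the loop-closure r₂e^{iθ₂}+r₃e^{iθ₃}=r₁+r₄e^{iθ₄} gives r₂ω₂e^{iθ₂}+r₃ω₃e^{iθ₃}=r₄ω₄e^{iθ₄}.
Eliminating the other unknown: ω₃ = r₂ω₂ sin(θ₄−θ₂) / [r₃ sin(θ₃−θ₄)].
Numerator sine = +0.73135; denominator sine = +0.80696.
Result = 0.0271·7.41·(+0.73135) / (0.0547·(+0.80696)) = +3.3272 rad/s; magnitude 3.3272 rad/s.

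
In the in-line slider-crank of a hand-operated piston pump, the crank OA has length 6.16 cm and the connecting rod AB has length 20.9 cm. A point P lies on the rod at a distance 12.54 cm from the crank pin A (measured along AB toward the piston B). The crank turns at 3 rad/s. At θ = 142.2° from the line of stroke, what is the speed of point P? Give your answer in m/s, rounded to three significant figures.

ω = 3 rad/s.  Crank-pin speed |V_A| = rω = 0.1848 m/s, perpendicular to OA.
Rod angle: sinφ = −(r/L) sinθ ⇒ φ = -10.407°; ω_rod = −rω cosθ/√(L²−r²sin²θ) = +0.71035 rad/s.
V_P = V_A + ω_rod × AP, with AP = 0.1254 m along the rod.
Components: V_Px = −rω sinθ − a·ω_rod·sinφ = -0.097174 m/s;  V_Py = rω cosθ + a·ω_rod·cosφ = -0.058408 m/s.
|V_P| = √(V_Px² + V_Py²) = 0.11338 m/s.

0.113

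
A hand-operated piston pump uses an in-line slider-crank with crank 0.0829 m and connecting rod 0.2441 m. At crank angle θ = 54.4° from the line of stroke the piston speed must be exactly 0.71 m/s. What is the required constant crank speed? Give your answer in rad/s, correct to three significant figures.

8.74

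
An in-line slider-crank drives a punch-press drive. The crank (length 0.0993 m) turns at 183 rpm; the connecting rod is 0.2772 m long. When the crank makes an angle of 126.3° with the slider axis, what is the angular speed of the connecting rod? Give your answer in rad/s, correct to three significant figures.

ω = 19.16 rad/s (converted from 183 rpm).
The rod makes angle φ with the slider axis where L sinφ = r sinθ; differentiating, L cosφ·φ̇ = r ω cosθ.
L cosφ = √(L² − r² sin²θ) = 0.2654 m.
|ω_rod| = r ω |cosθ| / √(L² − r² sin²θ) = 0.0993·19.16·0.59201/0.2654 = 4.2449 rad/s.

4.24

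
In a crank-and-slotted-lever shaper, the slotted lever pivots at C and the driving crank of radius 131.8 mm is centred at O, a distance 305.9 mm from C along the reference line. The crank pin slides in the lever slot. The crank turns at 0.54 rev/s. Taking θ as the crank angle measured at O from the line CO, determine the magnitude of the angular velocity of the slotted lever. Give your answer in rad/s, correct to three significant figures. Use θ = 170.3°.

ω = 3.393 rad/s (from 0.54 rev/s).
Crank pin A relative to C: A = (d + r cosθ, r sinθ); lever angle φ = atan2(r sinθ, d + r cosθ).
Differentiating tanφ: φ̇ = rω(d cosθ + r)/(d² + r² + 2dr cosθ).
d² + r² + 2dr cosθ = |CA|² = 0.0314636 m²;  d cosθ + r = -0.16973 m.
|ω_lever| = |0.1318·3.393·-0.16973| / 0.0314636 = 2.4123 rad/s.

2.41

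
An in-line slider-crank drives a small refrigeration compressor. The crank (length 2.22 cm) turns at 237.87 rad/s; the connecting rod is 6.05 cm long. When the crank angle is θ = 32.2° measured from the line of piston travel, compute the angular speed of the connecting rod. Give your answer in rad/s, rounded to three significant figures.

75.3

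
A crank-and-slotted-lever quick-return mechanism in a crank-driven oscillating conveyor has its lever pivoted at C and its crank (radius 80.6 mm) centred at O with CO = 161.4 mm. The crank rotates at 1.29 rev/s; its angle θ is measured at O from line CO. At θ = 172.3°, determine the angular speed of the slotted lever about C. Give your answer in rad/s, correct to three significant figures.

ω = 8.105 rad/s (from 1.29 rev/s).
Crank pin A relative to C: A = (d + r cosθ, r sinθ); lever angle φ = atan2(r sinθ, d + r cosθ).
Differentiating tanφ: φ̇ = rω(d cosθ + r)/(d² + r² + 2dr cosθ).
d² + r² + 2dr cosθ = |CA|² = 0.00676324 m²;  d cosθ + r = -0.079345 m.
|ω_lever| = |0.0806·8.105·-0.079345| / 0.00676324 = 7.6642 rad/s.

7.66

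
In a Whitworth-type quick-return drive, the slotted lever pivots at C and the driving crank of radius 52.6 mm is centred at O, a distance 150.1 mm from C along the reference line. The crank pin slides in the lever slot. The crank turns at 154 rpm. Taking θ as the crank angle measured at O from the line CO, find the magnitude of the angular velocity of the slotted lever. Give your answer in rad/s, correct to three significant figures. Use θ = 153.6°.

6.23

ω = 16.13 rad/s (from 154 rpm).
Crank pin A relative to C: A = (d + r cosθ, r sinθ); lever angle φ = atan2(r sinθ, d + r cosθ).
Differentiating tanφ: φ̇ = rω(d cosθ + r)/(d² + r² + 2dr cosθ).
d² + r² + 2dr cosθ = |CA|² = 0.011153 m²;  d cosθ + r = -0.081846 m.
|ω_lever| = |0.0526·16.13·-0.081846| / 0.011153 = 6.225 rad/s.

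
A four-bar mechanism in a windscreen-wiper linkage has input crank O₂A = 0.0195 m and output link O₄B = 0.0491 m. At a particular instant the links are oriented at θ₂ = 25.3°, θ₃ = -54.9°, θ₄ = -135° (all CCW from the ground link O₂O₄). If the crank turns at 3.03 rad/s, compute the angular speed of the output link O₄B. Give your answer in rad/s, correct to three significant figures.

ω₂ = 3.03 rad/s
Differentiating the loop-closure r₂e^{iθ₂}+r₃e^{iθ₃}=r₁+r₄e^{iθ₄} gives r₂ω₂e^{iθ₂}+r₃ω₃e^{iθ₃}=r₄ω₄e^{iθ₄}.
Eliminating the other unknown: ω₄ = r₂ω₂ sin(θ₂−θ₃) / [r₄ sin(θ₄−θ₃)].
Numerator sine = +0.98541; denominator sine = -0.98511.
Result = 0.0195·3.03·(+0.98541) / (0.0491·(-0.98511)) = -1.2037 rad/s; magnitude 1.2037 rad/s.

1.20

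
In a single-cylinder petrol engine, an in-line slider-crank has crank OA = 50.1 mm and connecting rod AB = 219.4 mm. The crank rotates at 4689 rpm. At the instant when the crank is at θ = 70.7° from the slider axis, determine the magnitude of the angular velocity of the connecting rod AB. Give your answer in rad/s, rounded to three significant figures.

38.0

ω = 491 rad/s (converted from 4689 rpm).
The rod makes angle φ with the slider axis where L sinφ = r sinθ; differentiating, L cosφ·φ̇ = r ω cosθ.
L cosφ = √(L² − r² sin²θ) = 0.21424 m.
|ω_rod| = r ω |cosθ| / √(L² − r² sin²θ) = 0.0501·491·0.33051/0.21424 = 37.951 rad/s.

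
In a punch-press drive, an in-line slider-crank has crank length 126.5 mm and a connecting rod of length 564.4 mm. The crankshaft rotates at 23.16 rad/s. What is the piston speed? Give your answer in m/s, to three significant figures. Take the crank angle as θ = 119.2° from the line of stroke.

2.27

ω = 23.16 rad/s
For an in-line slider-crank, x = r cosθ + √(L² − r² sin²θ), so v = −rω sinθ·[1 + r cosθ/√(L² − r² sin²θ)].
With r = 0.1265 m, L = 0.5644 m, θ = 119.2°: √(L² − r² sin²θ) = 0.55349 m.
v = −0.1265·23.16·0.87292·[1 + 0.1265·-0.48786/0.55349] = -2.2723 m/s.
|v| = 2.2723 m/s.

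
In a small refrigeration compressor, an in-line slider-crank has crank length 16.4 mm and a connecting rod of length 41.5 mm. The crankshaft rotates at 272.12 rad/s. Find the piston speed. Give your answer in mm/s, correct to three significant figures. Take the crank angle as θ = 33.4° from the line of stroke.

3290

ω = 272.1 rad/s
For an in-line slider-crank, x = r cosθ + √(L² − r² sin²θ), so v = −rω sinθ·[1 + r cosθ/√(L² − r² sin²θ)].
With r = 0.0164 m, L = 0.0415 m, θ = 33.4°: √(L² − r² sin²θ) = 0.040506 m.
v = −0.0164·272.1·0.55048·[1 + 0.0164·0.83485/0.040506] = -3.287 m/s.
|v| = 3.287 m/s = 3287 mm/s.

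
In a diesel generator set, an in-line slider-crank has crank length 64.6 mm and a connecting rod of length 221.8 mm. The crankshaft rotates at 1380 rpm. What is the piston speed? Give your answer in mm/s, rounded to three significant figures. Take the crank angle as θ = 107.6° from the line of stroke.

8080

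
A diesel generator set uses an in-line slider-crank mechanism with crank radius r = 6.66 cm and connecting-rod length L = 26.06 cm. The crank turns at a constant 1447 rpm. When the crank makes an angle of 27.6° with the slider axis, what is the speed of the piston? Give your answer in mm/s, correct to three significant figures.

5740

ω = 2π·1447/60 = 151.5 rad/s
For an in-line slider-crank, x = r cosθ + √(L² − r² sin²θ), so v = −rω sinθ·[1 + r cosθ/√(L² − r² sin²θ)].
With r = 0.0666 m, L = 0.2606 m, θ = 27.6°: √(L² − r² sin²θ) = 0.25877 m.
v = −0.0666·151.5·0.46330·[1 + 0.0666·0.88620/0.25877] = -5.7419 m/s.
|v| = 5.7419 m/s = 5741.9 mm/s.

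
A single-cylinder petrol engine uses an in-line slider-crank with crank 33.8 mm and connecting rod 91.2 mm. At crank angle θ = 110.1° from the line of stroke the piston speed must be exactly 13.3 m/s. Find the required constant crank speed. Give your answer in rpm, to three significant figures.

For an in-line slider-crank, |v_piston| = rω|sinθ|·[1 + r cosθ/√(L² − r² sin²θ)].
With r = 0.0338 m, L = 0.0912 m, θ = 110.1°: the bracketed kinematic factor |dx/dθ| = 0.027429 m.
ω = v/|dx/dθ| = 13.3/0.027429 = 484.89 rad/s.
N = 60ω/(2π) = 4630.3 rpm.

4630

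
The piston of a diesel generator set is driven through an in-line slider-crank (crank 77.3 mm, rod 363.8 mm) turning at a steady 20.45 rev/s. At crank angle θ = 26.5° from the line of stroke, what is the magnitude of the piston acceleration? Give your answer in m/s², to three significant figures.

ω = 2π·20.4 = 128.5 rad/s
x(θ) = r cosθ + √(L² − r² sin²θ); with ω constant, a = ω²·d²x/dθ².
d²x/dθ² = −r cosθ − r²(cos2θ)/√u − r⁴ sin²2θ/(4u^{3/2}),  u = L² − r² sin²θ = 0.131161 m².
Substituting r = 0.0773 m, L = 0.3638 m, θ = 26.5°: d²x/dθ² = -0.079228 m.
a = ω²·d²x/dθ² = (128.5)²·(-0.079228) = -1308 m/s²;  |a| = 1308 m/s².

1310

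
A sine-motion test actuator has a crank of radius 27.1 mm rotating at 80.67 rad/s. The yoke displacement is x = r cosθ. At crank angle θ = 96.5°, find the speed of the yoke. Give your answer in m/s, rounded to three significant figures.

2.17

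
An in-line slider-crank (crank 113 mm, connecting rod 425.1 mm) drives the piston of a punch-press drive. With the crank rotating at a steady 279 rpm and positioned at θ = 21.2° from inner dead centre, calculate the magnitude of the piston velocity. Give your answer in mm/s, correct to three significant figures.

ω = 2π·279/60 = 29.22 rad/s
For an in-line slider-crank, x = r cosθ + √(L² − r² sin²θ), so v = −rω sinθ·[1 + r cosθ/√(L² − r² sin²θ)].
With r = 0.113 m, L = 0.4251 m, θ = 21.2°: √(L² − r² sin²θ) = 0.42313 m.
v = −0.113·29.22·0.36162·[1 + 0.113·0.93232/0.42313] = -1.4912 m/s.
|v| = 1.4912 m/s = 1491.2 mm/s.

1490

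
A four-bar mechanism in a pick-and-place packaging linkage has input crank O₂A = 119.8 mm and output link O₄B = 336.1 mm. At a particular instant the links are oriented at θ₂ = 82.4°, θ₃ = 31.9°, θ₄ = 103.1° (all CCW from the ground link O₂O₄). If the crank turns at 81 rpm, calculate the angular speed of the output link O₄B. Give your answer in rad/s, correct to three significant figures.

ω₂ = 8.482 rad/s (from 81 rpm).
Differentiating the loop-closure r₂e^{iθ₂}+r₃e^{iθ₃}=r₁+r₄e^{iθ₄} gives r₂ω₂e^{iθ₂}+r₃ω₃e^{iθ₃}=r₄ω₄e^{iθ₄}.
Eliminating the other unknown: ω₄ = r₂ω₂ sin(θ₂−θ₃) / [r₄ sin(θ₄−θ₃)].
Numerator sine = +0.77162; denominator sine = +0.94665.
Result = 0.1198·8.482·(+0.77162) / (0.3361·(+0.94665)) = +2.4644 rad/s; magnitude 2.4644 rad/s.

2.46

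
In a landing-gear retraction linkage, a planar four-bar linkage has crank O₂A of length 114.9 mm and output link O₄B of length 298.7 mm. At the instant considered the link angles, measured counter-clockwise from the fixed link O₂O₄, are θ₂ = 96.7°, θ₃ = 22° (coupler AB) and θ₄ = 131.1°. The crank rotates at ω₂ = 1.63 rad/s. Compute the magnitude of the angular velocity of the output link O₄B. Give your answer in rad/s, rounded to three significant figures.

0.640

ω₂ = 1.63 rad/s
Differentiating the loop-closure r₂e^{iθ₂}+r₃e^{iθ₃}=r₁+r₄e^{iθ₄} gives r₂ω₂e^{iθ₂}+r₃ω₃e^{iθ₃}=r₄ω₄e^{iθ₄}.
Eliminating the other unknown: ω₄ = r₂ω₂ sin(θ₂−θ₃) / [r₄ sin(θ₄−θ₃)].
Numerator sine = +0.96456; denominator sine = +0.94495.
Result = 0.1149·1.63·(+0.96456) / (0.2987·(+0.94495)) = +0.64002 rad/s; magnitude 0.64002 rad/s.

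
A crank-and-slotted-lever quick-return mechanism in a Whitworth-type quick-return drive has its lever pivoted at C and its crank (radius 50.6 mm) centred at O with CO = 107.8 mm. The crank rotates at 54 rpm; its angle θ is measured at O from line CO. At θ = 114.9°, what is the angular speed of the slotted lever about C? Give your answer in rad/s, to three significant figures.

ω = 5.655 rad/s (from 54 rpm).
Crank pin A relative to C: A = (d + r cosθ, r sinθ); lever angle φ = atan2(r sinθ, d + r cosθ).
Differentiating tanφ: φ̇ = rω(d cosθ + r)/(d² + r² + 2dr cosθ).
d² + r² + 2dr cosθ = |CA|² = 0.00958797 m²;  d cosθ + r = +0.0052123 m.
|ω_lever| = |0.0506·5.655·+0.0052123| / 0.00958797 = 0.15555 rad/s.

0.156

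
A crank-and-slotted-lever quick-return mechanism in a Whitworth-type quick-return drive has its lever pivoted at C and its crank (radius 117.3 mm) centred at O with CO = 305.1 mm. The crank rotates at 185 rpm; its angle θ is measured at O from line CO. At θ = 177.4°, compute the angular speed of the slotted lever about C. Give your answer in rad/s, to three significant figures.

12.1

ω = 19.37 rad/s (from 185 rpm).
Crank pin A relative to C: A = (d + r cosθ, r sinθ); lever angle φ = atan2(r sinθ, d + r cosθ).
Differentiating tanφ: φ̇ = rω(d cosθ + r)/(d² + r² + 2dr cosθ).
d² + r² + 2dr cosθ = |CA|² = 0.0353425 m²;  d cosθ + r = -0.18749 m.
|ω_lever| = |0.1173·19.37·-0.18749| / 0.0353425 = 12.055 rad/s.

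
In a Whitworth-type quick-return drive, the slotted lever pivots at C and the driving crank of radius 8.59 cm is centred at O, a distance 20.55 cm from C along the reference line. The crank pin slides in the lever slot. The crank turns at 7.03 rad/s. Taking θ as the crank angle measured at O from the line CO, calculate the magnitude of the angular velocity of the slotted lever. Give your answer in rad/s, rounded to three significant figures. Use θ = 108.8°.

0.311

ω = 7.03 rad/s
Crank pin A relative to C: A = (d + r cosθ, r sinθ); lever angle φ = atan2(r sinθ, d + r cosθ).
Differentiating tanφ: φ̇ = rω(d cosθ + r)/(d² + r² + 2dr cosθ).
d² + r² + 2dr cosθ = |CA|² = 0.0382315 m²;  d cosθ + r = +0.019674 m.
|ω_lever| = |0.0859·7.03·+0.019674| / 0.0382315 = 0.31076 rad/s.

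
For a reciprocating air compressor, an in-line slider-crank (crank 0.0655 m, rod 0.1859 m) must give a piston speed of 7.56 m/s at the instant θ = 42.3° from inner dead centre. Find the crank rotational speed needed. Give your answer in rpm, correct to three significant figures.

1290

For an in-line slider-crank, |v_piston| = rω|sinθ|·[1 + r cosθ/√(L² − r² sin²θ)].
With r = 0.0655 m, L = 0.1859 m, θ = 42.3°: the bracketed kinematic factor |dx/dθ| = 0.055908 m.
ω = v/|dx/dθ| = 7.56/0.055908 = 135.22 rad/s.
N = 60ω/(2π) = 1291.3 rpm.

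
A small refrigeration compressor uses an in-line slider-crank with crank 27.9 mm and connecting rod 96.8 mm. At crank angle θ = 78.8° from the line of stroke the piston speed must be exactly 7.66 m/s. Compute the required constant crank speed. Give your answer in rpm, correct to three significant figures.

2530

For an in-line slider-crank, |v_piston| = rω|sinθ|·[1 + r cosθ/√(L² − r² sin²θ)].
With r = 0.0279 m, L = 0.0968 m, θ = 78.8°: the bracketed kinematic factor |dx/dθ| = 0.028966 m.
ω = v/|dx/dθ| = 7.66/0.028966 = 264.45 rad/s.
N = 60ω/(2π) = 2525.3 rpm.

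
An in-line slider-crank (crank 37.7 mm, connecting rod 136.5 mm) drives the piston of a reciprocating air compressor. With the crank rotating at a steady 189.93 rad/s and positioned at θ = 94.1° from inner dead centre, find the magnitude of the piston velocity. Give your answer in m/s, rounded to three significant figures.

7.00

ω = 189.9 rad/s
For an in-line slider-crank, x = r cosθ + √(L² − r² sin²θ), so v = −rω sinθ·[1 + r cosθ/√(L² − r² sin²θ)].
With r = 0.0377 m, L = 0.1365 m, θ = 94.1°: √(L² − r² sin²θ) = 0.13122 m.
v = −0.0377·189.9·0.99744·[1 + 0.0377·-0.07150/0.13122] = -6.9953 m/s.
|v| = 6.9953 m/s.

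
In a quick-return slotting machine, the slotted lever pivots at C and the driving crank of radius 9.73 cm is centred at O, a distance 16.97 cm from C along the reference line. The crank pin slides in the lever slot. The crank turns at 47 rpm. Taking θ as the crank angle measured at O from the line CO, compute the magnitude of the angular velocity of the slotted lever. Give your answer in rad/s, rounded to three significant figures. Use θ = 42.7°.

ω = 4.922 rad/s (from 47 rpm).
Crank pin A relative to C: A = (d + r cosθ, r sinθ); lever angle φ = atan2(r sinθ, d + r cosθ).
Differentiating tanφ: φ̇ = rω(d cosθ + r)/(d² + r² + 2dr cosθ).
d² + r² + 2dr cosθ = |CA|² = 0.0625349 m²;  d cosθ + r = +0.22202 m.
|ω_lever| = |0.0973·4.922·+0.22202| / 0.0625349 = 1.7002 rad/s.

1.70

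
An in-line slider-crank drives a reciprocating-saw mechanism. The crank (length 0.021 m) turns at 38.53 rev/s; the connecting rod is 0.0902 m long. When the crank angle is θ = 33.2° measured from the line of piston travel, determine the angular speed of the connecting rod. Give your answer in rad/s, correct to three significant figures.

47.6

ω = 242.1 rad/s (converted from 38.53 rev/s).
The rod makes angle φ with the slider axis where L sinφ = r sinθ; differentiating, L cosφ·φ̇ = r ω cosθ.
L cosφ = √(L² − r² sin²θ) = 0.089464 m.
|ω_rod| = r ω |cosθ| / √(L² − r² sin²θ) = 0.021·242.1·0.83676/0.089464 = 47.55 rad/s.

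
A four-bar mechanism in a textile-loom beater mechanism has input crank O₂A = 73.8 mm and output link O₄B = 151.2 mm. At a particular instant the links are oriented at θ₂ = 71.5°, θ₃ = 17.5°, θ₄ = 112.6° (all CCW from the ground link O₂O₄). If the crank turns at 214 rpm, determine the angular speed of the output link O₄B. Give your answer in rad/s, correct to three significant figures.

ω₂ = 22.41 rad/s (from 214 rpm).
Differentiating the loop-closure r₂e^{iθ₂}+r₃e^{iθ₃}=r₁+r₄e^{iθ₄} gives r₂ω₂e^{iθ₂}+r₃ω₃e^{iθ₃}=r₄ω₄e^{iθ₄}.
Eliminating the other unknown: ω₄ = r₂ω₂ sin(θ₂−θ₃) / [r₄ sin(θ₄−θ₃)].
Numerator sine = +0.80902; denominator sine = +0.99604.
Result = 0.0738·22.41·(+0.80902) / (0.1512·(+0.99604)) = +8.8844 rad/s; magnitude 8.8844 rad/s.

8.88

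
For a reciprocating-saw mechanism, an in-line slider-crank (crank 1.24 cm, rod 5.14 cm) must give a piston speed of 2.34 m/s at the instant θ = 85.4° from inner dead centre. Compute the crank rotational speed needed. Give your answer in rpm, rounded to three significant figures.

For an in-line slider-crank, |v_piston| = rω|sinθ|·[1 + r cosθ/√(L² − r² sin²θ)].
With r = 0.0124 m, L = 0.0514 m, θ = 85.4°: the bracketed kinematic factor |dx/dθ| = 0.012606 m.
ω = v/|dx/dθ| = 2.34/0.012606 = 185.62 rad/s.
N = 60ω/(2π) = 1772.5 rpm.

1770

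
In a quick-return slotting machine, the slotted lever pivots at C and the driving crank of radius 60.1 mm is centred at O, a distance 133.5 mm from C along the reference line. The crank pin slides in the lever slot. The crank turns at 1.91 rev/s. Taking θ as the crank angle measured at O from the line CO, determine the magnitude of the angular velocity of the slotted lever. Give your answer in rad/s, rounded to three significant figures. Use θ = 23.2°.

3.64

ω = 12 rad/s (from 1.91 rev/s).
Crank pin A relative to C: A = (d + r cosθ, r sinθ); lever angle φ = atan2(r sinθ, d + r cosθ).
Differentiating tanφ: φ̇ = rω(d cosθ + r)/(d² + r² + 2dr cosθ).
d² + r² + 2dr cosθ = |CA|² = 0.0361833 m²;  d cosθ + r = +0.1828 m.
|ω_lever| = |0.0601·12·+0.1828| / 0.0361833 = 3.6439 rad/s.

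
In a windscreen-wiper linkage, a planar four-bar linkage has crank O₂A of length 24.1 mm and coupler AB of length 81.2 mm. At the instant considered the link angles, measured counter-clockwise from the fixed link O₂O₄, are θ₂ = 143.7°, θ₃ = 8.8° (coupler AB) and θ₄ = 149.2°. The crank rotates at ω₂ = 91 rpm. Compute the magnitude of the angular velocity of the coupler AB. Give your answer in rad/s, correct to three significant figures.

ω₂ = 9.529 rad/s (from 91 rpm).
Differentiating the loop-closure r₂e^{iθ₂}+r₃e^{iθ₃}=r₁+r₄e^{iθ₄} gives r₂ω₂e^{iθ₂}+r₃ω₃e^{iθ₃}=r₄ω₄e^{iθ₄}.
Eliminating the other unknown: ω₃ = r₂ω₂ sin(θ₄−θ₂) / [r₃ sin(θ₃−θ₄)].
Numerator sine = +0.09585; denominator sine = -0.63742.
Result = 0.0241·9.529·(+0.09585) / (0.0812·(-0.63742)) = -0.42528 rad/s; magnitude 0.42528 rad/s.

0.425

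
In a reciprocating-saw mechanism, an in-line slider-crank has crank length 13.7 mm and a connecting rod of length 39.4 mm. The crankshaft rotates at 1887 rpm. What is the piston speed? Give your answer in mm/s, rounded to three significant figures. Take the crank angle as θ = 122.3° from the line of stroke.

ω = 2π·1887/60 = 197.6 rad/s
For an in-line slider-crank, x = r cosθ + √(L² − r² sin²θ), so v = −rω sinθ·[1 + r cosθ/√(L² − r² sin²θ)].
With r = 0.0137 m, L = 0.0394 m, θ = 122.3°: √(L² − r² sin²θ) = 0.03766 m.
v = −0.0137·197.6·0.84526·[1 + 0.0137·-0.53435/0.03766] = -1.8435 m/s.
|v| = 1.8435 m/s = 1843.5 mm/s.

1840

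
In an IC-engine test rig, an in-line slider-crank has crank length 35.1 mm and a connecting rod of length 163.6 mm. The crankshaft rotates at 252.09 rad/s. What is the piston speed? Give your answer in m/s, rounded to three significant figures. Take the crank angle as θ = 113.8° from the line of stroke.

ω = 252.1 rad/s
For an in-line slider-crank, x = r cosθ + √(L² − r² sin²θ), so v = −rω sinθ·[1 + r cosθ/√(L² − r² sin²θ)].
With r = 0.0351 m, L = 0.1636 m, θ = 113.8°: √(L² − r² sin²θ) = 0.16042 m.
v = −0.0351·252.1·0.91496·[1 + 0.0351·-0.40355/0.16042] = -7.381 m/s.
|v| = 7.381 m/s.

7.38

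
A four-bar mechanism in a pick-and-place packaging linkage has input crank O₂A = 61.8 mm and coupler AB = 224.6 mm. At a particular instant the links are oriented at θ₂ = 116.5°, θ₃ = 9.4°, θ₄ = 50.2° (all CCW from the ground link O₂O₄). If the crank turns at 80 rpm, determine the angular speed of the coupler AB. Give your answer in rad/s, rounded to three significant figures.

3.23

ω₂ = 8.378 rad/s (from 80 rpm).
Differentiating the loop-closure r₂e^{iθ₂}+r₃e^{iθ₃}=r₁+r₄e^{iθ₄} gives r₂ω₂e^{iθ₂}+r₃ω₃e^{iθ₃}=r₄ω₄e^{iθ₄}.
Eliminating the other unknown: ω₃ = r₂ω₂ sin(θ₄−θ₂) / [r₃ sin(θ₃−θ₄)].
Numerator sine = -0.91566; denominator sine = -0.65342.
Result = 0.0618·8.378·(-0.91566) / (0.2246·(-0.65342)) = +3.2303 rad/s; magnitude 3.2303 rad/s.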